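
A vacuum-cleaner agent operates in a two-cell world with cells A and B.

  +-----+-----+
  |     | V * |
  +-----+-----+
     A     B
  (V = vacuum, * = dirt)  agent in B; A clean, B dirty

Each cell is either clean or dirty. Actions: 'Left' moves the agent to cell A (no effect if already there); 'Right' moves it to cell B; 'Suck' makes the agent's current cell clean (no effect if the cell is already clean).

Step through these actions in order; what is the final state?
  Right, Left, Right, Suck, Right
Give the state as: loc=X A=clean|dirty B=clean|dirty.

loc=B A=clean B=clean

step 1/5 (Right): loc=B A=clean B=dirty
step 2/5 (Left): loc=A A=clean B=dirty
step 3/5 (Right): loc=B A=clean B=dirty
step 4/5 (Suck): loc=B A=clean B=clean
step 5/5 (Right): loc=B A=clean B=clean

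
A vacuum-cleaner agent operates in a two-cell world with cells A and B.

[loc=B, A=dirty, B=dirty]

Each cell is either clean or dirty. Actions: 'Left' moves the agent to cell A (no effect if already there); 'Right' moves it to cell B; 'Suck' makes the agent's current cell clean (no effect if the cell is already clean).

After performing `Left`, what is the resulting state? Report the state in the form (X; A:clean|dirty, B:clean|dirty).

(A; A:dirty, B:dirty)

start: (B; A:dirty, B:dirty)
[1] after Left: (A; A:dirty, B:dirty)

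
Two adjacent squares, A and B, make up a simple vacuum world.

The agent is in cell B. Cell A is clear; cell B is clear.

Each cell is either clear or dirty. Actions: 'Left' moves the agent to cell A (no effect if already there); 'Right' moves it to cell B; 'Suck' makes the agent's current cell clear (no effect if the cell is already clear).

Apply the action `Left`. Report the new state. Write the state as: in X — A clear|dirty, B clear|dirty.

start: in B — A clear, B clear
step 1/1 (Left): in A — A clear, B clear

in A — A clear, B clear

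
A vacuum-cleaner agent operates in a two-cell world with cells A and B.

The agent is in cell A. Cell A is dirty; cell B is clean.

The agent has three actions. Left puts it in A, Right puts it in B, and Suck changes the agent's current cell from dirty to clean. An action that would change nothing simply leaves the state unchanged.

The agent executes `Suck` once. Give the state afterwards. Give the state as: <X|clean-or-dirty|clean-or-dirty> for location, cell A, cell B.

start: <A|dirty|clean>
step 1/1 (Suck): <A|clean|clean>

<A|clean|clean>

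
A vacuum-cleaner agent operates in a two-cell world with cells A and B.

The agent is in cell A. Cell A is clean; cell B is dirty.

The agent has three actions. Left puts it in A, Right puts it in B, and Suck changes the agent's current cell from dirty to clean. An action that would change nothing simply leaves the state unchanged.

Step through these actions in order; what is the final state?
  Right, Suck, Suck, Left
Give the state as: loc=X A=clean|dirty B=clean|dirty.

loc=A A=clean B=clean

step 1/4 (Right): loc=B A=clean B=dirty
step 2/4 (Suck): loc=B A=clean B=clean
step 3/4 (Suck): loc=B A=clean B=clean
step 4/4 (Left): loc=A A=clean B=clean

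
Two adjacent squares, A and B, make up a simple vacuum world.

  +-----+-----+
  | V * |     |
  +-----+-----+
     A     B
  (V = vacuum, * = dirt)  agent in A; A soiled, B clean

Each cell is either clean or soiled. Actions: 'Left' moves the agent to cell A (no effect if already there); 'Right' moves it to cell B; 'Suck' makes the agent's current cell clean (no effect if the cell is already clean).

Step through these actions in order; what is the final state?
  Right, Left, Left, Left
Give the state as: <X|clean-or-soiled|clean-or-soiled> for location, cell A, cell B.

[1] after Right: <B|soiled|clean>
[2] after Left: <A|soiled|clean>
[3] after Left: <A|soiled|clean>
[4] after Left: <A|soiled|clean>

<A|soiled|clean>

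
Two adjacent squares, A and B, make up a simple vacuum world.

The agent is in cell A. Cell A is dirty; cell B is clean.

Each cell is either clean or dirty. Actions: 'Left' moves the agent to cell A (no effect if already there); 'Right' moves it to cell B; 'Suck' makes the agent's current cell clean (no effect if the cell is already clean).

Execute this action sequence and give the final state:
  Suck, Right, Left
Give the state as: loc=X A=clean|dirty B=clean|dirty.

1) do Suck; now loc=A A=clean B=clean
2) do Right; now loc=B A=clean B=clean
3) do Left; now loc=A A=clean B=clean

loc=A A=clean B=clean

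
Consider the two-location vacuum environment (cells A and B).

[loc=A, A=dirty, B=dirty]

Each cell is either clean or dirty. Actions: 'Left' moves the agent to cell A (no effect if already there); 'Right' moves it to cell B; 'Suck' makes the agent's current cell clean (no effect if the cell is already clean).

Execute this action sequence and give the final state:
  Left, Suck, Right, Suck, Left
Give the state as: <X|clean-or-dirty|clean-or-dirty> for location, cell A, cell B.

<A|clean|clean>

[1] after Left: <A|dirty|dirty>
[2] after Suck: <A|clean|dirty>
[3] after Right: <B|clean|dirty>
[4] after Suck: <B|clean|clean>
[5] after Left: <A|clean|clean>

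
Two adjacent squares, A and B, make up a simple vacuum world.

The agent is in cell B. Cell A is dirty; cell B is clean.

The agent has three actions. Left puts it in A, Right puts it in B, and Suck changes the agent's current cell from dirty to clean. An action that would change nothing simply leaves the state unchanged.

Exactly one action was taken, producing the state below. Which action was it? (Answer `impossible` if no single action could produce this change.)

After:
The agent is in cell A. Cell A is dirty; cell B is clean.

Left

try  Left: loc=A A=dirty B=clean  ← match
try Right: loc=B A=dirty B=clean
try  Suck: loc=B A=dirty B=clean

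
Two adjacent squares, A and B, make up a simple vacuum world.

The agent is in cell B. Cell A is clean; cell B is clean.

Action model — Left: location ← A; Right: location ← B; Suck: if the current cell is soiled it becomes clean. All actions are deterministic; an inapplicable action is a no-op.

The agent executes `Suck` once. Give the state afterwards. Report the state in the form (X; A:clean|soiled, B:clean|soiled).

start: (B; A:clean, B:clean)
Suck (#1): (B; A:clean, B:clean)

(B; A:clean, B:clean)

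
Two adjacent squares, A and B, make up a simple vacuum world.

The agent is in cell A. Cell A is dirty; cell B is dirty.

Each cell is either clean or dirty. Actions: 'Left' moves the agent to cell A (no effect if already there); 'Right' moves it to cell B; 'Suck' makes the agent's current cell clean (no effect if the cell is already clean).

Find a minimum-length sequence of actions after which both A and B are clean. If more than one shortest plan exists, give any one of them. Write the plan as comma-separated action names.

step 1/3 (Suck): loc=A A=clean B=dirty
step 2/3 (Right): loc=B A=clean B=dirty
step 3/3 (Suck): loc=B A=clean B=clean
min 3: Suck A + move + Suck B

Suck, Right, Suck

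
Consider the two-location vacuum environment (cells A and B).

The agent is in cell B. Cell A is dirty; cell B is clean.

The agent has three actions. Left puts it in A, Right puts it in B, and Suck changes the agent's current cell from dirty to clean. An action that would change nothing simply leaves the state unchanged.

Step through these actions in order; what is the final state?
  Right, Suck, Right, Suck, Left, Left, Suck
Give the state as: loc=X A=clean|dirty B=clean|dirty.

[1] after Right: loc=B A=dirty B=clean
[2] after Suck: loc=B A=dirty B=clean
[3] after Right: loc=B A=dirty B=clean
[4] after Suck: loc=B A=dirty B=clean
[5] after Left: loc=A A=dirty B=clean
[6] after Left: loc=A A=dirty B=clean
[7] after Suck: loc=A A=clean B=clean

loc=A A=clean B=clean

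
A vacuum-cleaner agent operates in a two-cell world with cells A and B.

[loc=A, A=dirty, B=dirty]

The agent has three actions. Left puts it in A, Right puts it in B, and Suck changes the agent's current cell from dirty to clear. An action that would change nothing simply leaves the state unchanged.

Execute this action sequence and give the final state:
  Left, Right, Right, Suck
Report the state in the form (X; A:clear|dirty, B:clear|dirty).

(B; A:dirty, B:clear)

1. Left → (A; A:dirty, B:dirty)
2. Right → (B; A:dirty, B:dirty)
3. Right → (B; A:dirty, B:dirty)
4. Suck → (B; A:dirty, B:clear)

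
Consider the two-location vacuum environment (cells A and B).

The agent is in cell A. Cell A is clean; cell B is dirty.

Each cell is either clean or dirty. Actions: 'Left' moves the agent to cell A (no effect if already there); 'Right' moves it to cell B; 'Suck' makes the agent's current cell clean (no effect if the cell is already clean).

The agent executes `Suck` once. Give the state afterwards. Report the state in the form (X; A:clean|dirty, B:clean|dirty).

start: (A; A:clean, B:dirty)
step 1/1 (Suck): (A; A:clean, B:dirty)

(A; A:clean, B:dirty)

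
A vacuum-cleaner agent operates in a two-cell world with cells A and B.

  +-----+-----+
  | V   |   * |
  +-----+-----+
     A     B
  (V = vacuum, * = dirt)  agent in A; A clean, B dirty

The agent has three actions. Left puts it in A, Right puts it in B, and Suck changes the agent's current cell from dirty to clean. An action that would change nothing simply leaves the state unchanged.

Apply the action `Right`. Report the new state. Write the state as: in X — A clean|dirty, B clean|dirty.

in B — A clean, B dirty

start: in A — A clean, B dirty
1) do Right; now in B — A clean, B dirty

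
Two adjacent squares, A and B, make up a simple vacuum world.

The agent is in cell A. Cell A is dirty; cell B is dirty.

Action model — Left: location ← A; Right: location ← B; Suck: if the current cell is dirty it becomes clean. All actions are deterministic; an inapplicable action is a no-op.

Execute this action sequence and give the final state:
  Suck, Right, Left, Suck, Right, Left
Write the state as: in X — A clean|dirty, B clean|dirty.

1) do Suck; now in A — A clean, B dirty
2) do Right; now in B — A clean, B dirty
3) do Left; now in A — A clean, B dirty
4) do Suck; now in A — A clean, B dirty
5) do Right; now in B — A clean, B dirty
6) do Left; now in A — A clean, B dirty

in A — A clean, B dirty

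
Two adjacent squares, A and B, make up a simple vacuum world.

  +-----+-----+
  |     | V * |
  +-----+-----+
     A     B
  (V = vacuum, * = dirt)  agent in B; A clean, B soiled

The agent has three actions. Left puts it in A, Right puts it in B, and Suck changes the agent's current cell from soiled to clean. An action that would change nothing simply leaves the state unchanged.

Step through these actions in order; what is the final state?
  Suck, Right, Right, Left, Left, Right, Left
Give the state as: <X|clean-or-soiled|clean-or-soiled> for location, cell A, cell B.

1) do Suck; now <B|clean|clean>
2) do Right; now <B|clean|clean>
3) do Right; now <B|clean|clean>
4) do Left; now <A|clean|clean>
5) do Left; now <A|clean|clean>
6) do Right; now <B|clean|clean>
7) do Left; now <A|clean|clean>

<A|clean|clean>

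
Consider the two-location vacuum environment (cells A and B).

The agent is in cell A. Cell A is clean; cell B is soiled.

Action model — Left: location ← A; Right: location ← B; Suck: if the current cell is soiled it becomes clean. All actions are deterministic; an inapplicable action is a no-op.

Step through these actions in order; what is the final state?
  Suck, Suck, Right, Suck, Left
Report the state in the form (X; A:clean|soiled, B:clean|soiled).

(A; A:clean, B:clean)

step 1/5 (Suck): (A; A:clean, B:soiled)
step 2/5 (Suck): (A; A:clean, B:soiled)
step 3/5 (Right): (B; A:clean, B:soiled)
step 4/5 (Suck): (B; A:clean, B:clean)
step 5/5 (Left): (A; A:clean, B:clean)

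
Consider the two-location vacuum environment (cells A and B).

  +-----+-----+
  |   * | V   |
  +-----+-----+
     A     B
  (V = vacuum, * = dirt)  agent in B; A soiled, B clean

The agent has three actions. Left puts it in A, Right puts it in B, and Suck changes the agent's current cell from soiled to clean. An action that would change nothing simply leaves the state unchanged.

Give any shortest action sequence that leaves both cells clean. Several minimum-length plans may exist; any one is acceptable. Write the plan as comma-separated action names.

1) do Left; now (A; A:soiled, B:clean)
2) do Suck; now (A; A:clean, B:clean)
min 2: go A then Suck

Left, Suck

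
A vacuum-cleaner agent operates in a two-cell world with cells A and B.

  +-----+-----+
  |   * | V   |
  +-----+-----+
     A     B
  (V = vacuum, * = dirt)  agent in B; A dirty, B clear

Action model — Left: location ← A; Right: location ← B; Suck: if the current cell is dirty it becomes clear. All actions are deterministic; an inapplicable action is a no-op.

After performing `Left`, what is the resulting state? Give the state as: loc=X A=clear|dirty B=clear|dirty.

loc=A A=dirty B=clear

start: loc=B A=dirty B=clear
[1] after Left: loc=A A=dirty B=clear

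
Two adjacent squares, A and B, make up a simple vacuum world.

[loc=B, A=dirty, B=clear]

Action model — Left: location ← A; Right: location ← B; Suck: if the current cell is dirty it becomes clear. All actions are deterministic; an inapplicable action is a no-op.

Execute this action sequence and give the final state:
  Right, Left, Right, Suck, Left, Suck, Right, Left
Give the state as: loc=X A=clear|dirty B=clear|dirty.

loc=A A=clear B=clear

1. Right → loc=B A=dirty B=clear
2. Left → loc=A A=dirty B=clear
3. Right → loc=B A=dirty B=clear
4. Suck → loc=B A=dirty B=clear
5. Left → loc=A A=dirty B=clear
6. Suck → loc=A A=clear B=clear
7. Right → loc=B A=clear B=clear
8. Left → loc=A A=clear B=clear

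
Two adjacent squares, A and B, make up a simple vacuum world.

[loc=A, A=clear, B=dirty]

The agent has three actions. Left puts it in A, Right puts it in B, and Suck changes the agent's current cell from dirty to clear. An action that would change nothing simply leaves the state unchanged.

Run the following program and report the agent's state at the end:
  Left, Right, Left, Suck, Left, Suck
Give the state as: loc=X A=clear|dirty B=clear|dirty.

loc=A A=clear B=dirty

1. Left → loc=A A=clear B=dirty
2. Right → loc=B A=clear B=dirty
3. Left → loc=A A=clear B=dirty
4. Suck → loc=A A=clear B=dirty
5. Left → loc=A A=clear B=dirty
6. Suck → loc=A A=clear B=dirty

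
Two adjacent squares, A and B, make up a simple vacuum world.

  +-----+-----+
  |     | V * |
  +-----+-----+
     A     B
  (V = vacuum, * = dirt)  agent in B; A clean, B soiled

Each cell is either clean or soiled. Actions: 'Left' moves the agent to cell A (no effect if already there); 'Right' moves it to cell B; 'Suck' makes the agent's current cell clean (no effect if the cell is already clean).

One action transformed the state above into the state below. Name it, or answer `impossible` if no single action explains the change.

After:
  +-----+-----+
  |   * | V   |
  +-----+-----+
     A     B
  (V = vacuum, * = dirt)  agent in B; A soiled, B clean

try  Left: loc=A A=clean B=soiled
try Right: loc=B A=clean B=soiled
try  Suck: loc=B A=clean B=clean
no single action produces the after-state

impossible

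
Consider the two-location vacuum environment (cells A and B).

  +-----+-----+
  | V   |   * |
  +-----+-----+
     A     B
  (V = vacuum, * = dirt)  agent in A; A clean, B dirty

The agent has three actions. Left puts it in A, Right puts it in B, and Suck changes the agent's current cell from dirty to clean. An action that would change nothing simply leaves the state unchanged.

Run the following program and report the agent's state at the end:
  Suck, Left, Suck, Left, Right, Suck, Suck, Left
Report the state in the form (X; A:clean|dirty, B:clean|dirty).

1) do Suck; now (A; A:clean, B:dirty)
2) do Left; now (A; A:clean, B:dirty)
3) do Suck; now (A; A:clean, B:dirty)
4) do Left; now (A; A:clean, B:dirty)
5) do Right; now (B; A:clean, B:dirty)
6) do Suck; now (B; A:clean, B:clean)
7) do Suck; now (B; A:clean, B:clean)
8) do Left; now (A; A:clean, B:clean)

(A; A:clean, B:clean)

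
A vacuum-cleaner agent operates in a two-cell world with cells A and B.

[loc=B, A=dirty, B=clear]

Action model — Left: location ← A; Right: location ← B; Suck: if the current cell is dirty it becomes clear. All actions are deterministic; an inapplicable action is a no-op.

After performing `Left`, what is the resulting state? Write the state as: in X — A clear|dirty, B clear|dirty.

in A — A dirty, B clear

start: in B — A dirty, B clear
[1] after Left: in A — A dirty, B clear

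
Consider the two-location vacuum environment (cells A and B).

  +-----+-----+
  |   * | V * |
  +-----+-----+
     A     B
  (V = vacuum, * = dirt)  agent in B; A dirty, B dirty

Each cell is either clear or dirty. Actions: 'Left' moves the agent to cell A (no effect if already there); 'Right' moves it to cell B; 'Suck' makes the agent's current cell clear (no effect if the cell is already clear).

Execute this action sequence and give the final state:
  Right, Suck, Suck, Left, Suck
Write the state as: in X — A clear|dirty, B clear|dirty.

in A — A clear, B clear

step 1/5 (Right): in B — A dirty, B dirty
step 2/5 (Suck): in B — A dirty, B clear
step 3/5 (Suck): in B — A dirty, B clear
step 4/5 (Left): in A — A dirty, B clear
step 5/5 (Suck): in A — A clear, B clear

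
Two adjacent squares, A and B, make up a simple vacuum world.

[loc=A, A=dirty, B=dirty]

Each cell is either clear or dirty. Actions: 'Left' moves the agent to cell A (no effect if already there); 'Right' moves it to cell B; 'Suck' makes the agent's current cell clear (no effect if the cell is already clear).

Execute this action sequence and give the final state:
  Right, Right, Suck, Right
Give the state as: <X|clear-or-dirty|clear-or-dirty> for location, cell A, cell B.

Right (#1): <B|dirty|dirty>
Right (#2): <B|dirty|dirty>
Suck (#3): <B|dirty|clear>
Right (#4): <B|dirty|clear>

<B|dirty|clear>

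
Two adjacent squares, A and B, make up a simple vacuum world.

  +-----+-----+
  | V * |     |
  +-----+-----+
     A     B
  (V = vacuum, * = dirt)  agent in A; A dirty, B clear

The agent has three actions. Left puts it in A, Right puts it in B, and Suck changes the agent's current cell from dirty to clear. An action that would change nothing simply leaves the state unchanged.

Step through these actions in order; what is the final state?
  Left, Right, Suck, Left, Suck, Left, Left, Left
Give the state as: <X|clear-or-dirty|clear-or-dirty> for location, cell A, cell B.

<A|clear|clear>

Left (#1): <A|dirty|clear>
Right (#2): <B|dirty|clear>
Suck (#3): <B|dirty|clear>
Left (#4): <A|dirty|clear>
Suck (#5): <A|clear|clear>
Left (#6): <A|clear|clear>
Left (#7): <A|clear|clear>
Left (#8): <A|clear|clear>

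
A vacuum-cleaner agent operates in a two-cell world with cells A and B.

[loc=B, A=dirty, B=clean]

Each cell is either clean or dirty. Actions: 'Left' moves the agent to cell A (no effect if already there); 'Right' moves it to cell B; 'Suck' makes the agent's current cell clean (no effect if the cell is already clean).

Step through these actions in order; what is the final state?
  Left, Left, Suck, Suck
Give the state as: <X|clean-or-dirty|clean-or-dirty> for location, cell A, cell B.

t=1 Left ⇒ <A|dirty|clean>
t=2 Left ⇒ <A|dirty|clean>
t=3 Suck ⇒ <A|clean|clean>
t=4 Suck ⇒ <A|clean|clean>

<A|clean|clean>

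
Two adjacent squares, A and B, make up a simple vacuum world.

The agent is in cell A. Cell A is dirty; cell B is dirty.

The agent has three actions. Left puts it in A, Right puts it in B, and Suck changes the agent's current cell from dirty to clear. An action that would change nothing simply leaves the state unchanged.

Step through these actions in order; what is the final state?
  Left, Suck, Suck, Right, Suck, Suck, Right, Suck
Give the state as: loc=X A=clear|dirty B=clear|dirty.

loc=B A=clear B=clear

t=1 Left ⇒ loc=A A=dirty B=dirty
t=2 Suck ⇒ loc=A A=clear B=dirty
t=3 Suck ⇒ loc=A A=clear B=dirty
t=4 Right ⇒ loc=B A=clear B=dirty
t=5 Suck ⇒ loc=B A=clear B=clear
t=6 Suck ⇒ loc=B A=clear B=clear
t=7 Right ⇒ loc=B A=clear B=clear
t=8 Suck ⇒ loc=B A=clear B=clear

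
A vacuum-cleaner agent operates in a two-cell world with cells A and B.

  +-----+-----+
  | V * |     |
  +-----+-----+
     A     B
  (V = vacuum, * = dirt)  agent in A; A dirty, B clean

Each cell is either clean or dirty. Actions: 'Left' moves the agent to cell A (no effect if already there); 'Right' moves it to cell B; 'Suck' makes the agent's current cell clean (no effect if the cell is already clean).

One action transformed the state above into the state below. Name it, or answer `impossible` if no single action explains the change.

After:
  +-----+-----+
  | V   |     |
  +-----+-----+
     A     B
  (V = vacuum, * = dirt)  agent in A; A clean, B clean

Suck

try  Left: loc=A A=dirty B=clean
try Right: loc=B A=dirty B=clean
try  Suck: loc=A A=clean B=clean  ← match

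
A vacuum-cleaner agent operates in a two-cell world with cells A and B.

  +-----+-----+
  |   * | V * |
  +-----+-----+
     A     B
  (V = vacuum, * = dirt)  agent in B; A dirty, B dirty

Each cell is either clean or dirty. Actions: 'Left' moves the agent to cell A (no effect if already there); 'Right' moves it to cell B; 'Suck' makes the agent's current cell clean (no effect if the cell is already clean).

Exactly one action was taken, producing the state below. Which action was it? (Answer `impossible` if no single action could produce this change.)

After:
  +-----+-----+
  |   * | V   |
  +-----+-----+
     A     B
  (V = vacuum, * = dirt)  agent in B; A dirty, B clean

Suck

try  Left: (A; A:dirty, B:dirty)
try Right: (B; A:dirty, B:dirty)
try  Suck: (B; A:dirty, B:clean)  ← match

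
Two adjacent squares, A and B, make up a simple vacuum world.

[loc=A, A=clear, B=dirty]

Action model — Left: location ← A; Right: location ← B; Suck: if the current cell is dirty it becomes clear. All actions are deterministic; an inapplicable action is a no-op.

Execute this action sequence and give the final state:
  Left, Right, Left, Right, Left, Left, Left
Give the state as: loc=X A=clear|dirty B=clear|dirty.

1. Left → loc=A A=clear B=dirty
2. Right → loc=B A=clear B=dirty
3. Left → loc=A A=clear B=dirty
4. Right → loc=B A=clear B=dirty
5. Left → loc=A A=clear B=dirty
6. Left → loc=A A=clear B=dirty
7. Left → loc=A A=clear B=dirty

loc=A A=clear B=dirty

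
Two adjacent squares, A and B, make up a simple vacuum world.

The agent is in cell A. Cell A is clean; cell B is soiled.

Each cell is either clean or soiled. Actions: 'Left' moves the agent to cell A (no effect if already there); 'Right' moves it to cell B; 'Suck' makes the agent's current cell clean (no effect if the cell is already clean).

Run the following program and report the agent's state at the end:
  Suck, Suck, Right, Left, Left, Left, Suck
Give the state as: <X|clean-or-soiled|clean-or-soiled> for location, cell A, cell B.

t=1 Suck ⇒ <A|clean|soiled>
t=2 Suck ⇒ <A|clean|soiled>
t=3 Right ⇒ <B|clean|soiled>
t=4 Left ⇒ <A|clean|soiled>
t=5 Left ⇒ <A|clean|soiled>
t=6 Left ⇒ <A|clean|soiled>
t=7 Suck ⇒ <A|clean|soiled>

<A|clean|soiled>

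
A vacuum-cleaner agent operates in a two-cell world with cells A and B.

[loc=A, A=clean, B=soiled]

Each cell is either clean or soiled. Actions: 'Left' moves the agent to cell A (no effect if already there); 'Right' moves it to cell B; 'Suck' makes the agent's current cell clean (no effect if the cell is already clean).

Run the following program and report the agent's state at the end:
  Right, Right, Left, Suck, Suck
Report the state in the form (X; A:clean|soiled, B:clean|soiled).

step 1/5 (Right): (B; A:clean, B:soiled)
step 2/5 (Right): (B; A:clean, B:soiled)
step 3/5 (Left): (A; A:clean, B:soiled)
step 4/5 (Suck): (A; A:clean, B:soiled)
step 5/5 (Suck): (A; A:clean, B:soiled)

(A; A:clean, B:soiled)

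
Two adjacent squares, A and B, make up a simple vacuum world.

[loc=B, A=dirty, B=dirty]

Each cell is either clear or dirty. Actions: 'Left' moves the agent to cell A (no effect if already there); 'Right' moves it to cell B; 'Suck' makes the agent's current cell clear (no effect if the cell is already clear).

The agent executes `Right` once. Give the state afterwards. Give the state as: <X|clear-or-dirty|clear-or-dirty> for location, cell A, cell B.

<B|dirty|dirty>

start: <B|dirty|dirty>
Right (#1): <B|dirty|dirty>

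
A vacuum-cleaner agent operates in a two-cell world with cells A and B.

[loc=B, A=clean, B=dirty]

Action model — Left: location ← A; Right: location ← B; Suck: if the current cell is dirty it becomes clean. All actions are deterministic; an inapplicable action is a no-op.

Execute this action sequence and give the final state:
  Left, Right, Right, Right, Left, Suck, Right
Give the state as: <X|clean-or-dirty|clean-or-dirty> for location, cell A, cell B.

1. Left → <A|clean|dirty>
2. Right → <B|clean|dirty>
3. Right → <B|clean|dirty>
4. Right → <B|clean|dirty>
5. Left → <A|clean|dirty>
6. Suck → <A|clean|dirty>
7. Right → <B|clean|dirty>

<B|clean|dirty>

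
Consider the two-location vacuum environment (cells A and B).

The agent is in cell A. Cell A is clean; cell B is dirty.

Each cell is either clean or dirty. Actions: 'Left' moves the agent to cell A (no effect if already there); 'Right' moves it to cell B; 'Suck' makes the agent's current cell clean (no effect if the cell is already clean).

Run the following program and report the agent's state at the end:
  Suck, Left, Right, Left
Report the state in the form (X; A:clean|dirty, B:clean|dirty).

1) do Suck; now (A; A:clean, B:dirty)
2) do Left; now (A; A:clean, B:dirty)
3) do Right; now (B; A:clean, B:dirty)
4) do Left; now (A; A:clean, B:dirty)

(A; A:clean, B:dirty)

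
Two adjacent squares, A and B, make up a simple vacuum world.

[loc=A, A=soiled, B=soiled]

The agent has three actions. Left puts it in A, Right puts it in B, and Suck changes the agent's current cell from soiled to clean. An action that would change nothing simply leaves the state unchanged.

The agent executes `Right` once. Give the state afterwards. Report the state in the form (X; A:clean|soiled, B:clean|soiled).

start: (A; A:soiled, B:soiled)
1. Right → (B; A:soiled, B:soiled)

(B; A:soiled, B:soiled)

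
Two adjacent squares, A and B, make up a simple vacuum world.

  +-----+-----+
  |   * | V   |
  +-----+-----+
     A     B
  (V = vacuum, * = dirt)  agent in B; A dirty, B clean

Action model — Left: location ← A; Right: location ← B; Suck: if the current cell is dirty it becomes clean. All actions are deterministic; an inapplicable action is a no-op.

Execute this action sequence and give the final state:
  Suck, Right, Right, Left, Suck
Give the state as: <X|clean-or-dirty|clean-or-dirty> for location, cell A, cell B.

<A|clean|clean>

1. Suck → <B|dirty|clean>
2. Right → <B|dirty|clean>
3. Right → <B|dirty|clean>
4. Left → <A|dirty|clean>
5. Suck → <A|clean|clean>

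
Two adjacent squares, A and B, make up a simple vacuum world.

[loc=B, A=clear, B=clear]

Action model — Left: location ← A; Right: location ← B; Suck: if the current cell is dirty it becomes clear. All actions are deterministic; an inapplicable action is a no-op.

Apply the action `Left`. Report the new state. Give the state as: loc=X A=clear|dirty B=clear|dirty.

loc=A A=clear B=clear

start: loc=B A=clear B=clear
[1] after Left: loc=A A=clear B=clear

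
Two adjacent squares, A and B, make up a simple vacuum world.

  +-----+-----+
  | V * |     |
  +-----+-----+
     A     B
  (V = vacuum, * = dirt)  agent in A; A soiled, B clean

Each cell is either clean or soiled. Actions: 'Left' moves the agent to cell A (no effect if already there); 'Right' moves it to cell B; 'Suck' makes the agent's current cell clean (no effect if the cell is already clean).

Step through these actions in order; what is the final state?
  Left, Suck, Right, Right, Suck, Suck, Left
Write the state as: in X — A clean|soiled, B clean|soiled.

in A — A clean, B clean

step 1/7 (Left): in A — A soiled, B clean
step 2/7 (Suck): in A — A clean, B clean
step 3/7 (Right): in B — A clean, B clean
step 4/7 (Right): in B — A clean, B clean
step 5/7 (Suck): in B — A clean, B clean
step 6/7 (Suck): in B — A clean, B clean
step 7/7 (Left): in A — A clean, B clean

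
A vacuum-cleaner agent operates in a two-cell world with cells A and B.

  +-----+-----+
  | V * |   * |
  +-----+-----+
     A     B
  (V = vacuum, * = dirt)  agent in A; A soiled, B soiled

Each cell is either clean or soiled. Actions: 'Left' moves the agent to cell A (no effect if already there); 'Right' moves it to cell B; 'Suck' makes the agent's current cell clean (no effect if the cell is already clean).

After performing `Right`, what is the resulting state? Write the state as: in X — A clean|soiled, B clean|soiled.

in B — A soiled, B soiled

start: in A — A soiled, B soiled
step 1/1 (Right): in B — A soiled, B soiled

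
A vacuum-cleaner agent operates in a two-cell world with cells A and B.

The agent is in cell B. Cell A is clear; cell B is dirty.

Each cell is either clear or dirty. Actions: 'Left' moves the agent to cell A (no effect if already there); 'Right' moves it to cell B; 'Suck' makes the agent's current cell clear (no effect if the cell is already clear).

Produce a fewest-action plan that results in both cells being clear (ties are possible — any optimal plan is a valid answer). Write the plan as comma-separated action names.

1. Suck → in B — A clear, B clear
min 1: B is dirty, one Suck

Suck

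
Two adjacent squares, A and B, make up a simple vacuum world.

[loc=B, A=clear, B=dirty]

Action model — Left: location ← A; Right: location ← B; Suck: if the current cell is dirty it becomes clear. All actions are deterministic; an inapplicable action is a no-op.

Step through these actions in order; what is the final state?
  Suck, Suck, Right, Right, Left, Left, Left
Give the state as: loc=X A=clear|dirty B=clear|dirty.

t=1 Suck ⇒ loc=B A=clear B=clear
t=2 Suck ⇒ loc=B A=clear B=clear
t=3 Right ⇒ loc=B A=clear B=clear
t=4 Right ⇒ loc=B A=clear B=clear
t=5 Left ⇒ loc=A A=clear B=clear
t=6 Left ⇒ loc=A A=clear B=clear
t=7 Left ⇒ loc=A A=clear B=clear

loc=A A=clear B=clear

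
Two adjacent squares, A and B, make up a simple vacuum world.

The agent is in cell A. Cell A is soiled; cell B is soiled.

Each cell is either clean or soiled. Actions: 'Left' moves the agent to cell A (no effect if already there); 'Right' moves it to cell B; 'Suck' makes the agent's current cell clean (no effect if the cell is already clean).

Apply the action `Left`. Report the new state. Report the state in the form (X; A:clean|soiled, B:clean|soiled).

(A; A:soiled, B:soiled)

start: (A; A:soiled, B:soiled)
[1] after Left: (A; A:soiled, B:soiled)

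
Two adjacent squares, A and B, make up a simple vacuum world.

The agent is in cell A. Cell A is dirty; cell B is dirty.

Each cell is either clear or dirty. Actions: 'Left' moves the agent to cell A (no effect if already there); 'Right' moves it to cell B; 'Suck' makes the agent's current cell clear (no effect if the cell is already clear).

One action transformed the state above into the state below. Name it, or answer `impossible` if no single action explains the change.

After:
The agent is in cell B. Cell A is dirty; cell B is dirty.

Right

try  Left: loc=A A=dirty B=dirty
try Right: loc=B A=dirty B=dirty  ← match
try  Suck: loc=A A=clear B=dirty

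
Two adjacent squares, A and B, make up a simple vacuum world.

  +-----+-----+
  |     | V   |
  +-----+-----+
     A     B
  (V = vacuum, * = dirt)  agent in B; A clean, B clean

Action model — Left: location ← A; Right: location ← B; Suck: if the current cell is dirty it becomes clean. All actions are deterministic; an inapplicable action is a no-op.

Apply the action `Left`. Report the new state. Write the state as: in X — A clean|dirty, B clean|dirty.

in A — A clean, B clean

start: in B — A clean, B clean
Left (#1): in A — A clean, B clean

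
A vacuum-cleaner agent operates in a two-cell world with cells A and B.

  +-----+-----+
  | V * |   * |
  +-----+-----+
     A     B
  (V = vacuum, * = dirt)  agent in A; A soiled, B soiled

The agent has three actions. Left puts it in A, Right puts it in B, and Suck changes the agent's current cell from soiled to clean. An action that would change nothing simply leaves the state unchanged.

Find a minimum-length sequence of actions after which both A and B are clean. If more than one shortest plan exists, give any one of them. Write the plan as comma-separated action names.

[1] after Suck: <A|clean|soiled>
[2] after Right: <B|clean|soiled>
[3] after Suck: <B|clean|clean>
min 3: Suck A + move + Suck B

Suck, Right, Suck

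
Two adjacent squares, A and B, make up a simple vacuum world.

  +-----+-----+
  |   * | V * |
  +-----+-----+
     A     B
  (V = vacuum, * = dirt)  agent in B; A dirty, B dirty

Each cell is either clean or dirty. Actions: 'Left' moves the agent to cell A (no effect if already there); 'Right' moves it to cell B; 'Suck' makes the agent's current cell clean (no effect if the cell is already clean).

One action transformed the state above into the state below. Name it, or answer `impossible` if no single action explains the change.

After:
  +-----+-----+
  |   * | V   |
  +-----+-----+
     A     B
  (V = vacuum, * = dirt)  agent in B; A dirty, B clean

try  Left: (A; A:dirty, B:dirty)
try Right: (B; A:dirty, B:dirty)
try  Suck: (B; A:dirty, B:clean)  ← match

Suck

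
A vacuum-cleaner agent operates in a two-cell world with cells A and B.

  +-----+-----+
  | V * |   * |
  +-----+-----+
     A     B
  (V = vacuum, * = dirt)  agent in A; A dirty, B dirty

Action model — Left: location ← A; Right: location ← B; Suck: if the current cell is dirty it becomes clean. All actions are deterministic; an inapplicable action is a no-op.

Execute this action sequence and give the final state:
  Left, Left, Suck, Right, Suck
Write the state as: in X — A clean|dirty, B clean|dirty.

in B — A clean, B clean

[1] after Left: in A — A dirty, B dirty
[2] after Left: in A — A dirty, B dirty
[3] after Suck: in A — A clean, B dirty
[4] after Right: in B — A clean, B dirty
[5] after Suck: in B — A clean, B clean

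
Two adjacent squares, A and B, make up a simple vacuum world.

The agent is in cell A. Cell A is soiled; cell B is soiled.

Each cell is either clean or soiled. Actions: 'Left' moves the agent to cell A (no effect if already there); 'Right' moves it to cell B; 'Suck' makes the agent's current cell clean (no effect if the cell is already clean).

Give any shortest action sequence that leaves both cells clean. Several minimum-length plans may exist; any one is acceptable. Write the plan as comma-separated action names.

Suck, Right, Suck

1. Suck → in A — A clean, B soiled
2. Right → in B — A clean, B soiled
3. Suck → in B — A clean, B clean
min 3: Suck A + move + Suck B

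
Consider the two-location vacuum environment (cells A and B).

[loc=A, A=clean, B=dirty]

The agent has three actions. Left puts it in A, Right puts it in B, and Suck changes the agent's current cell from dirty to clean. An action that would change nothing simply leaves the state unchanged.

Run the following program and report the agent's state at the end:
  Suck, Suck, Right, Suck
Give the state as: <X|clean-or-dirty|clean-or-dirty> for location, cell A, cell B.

<B|clean|clean>

1) do Suck; now <A|clean|dirty>
2) do Suck; now <A|clean|dirty>
3) do Right; now <B|clean|dirty>
4) do Suck; now <B|clean|clean>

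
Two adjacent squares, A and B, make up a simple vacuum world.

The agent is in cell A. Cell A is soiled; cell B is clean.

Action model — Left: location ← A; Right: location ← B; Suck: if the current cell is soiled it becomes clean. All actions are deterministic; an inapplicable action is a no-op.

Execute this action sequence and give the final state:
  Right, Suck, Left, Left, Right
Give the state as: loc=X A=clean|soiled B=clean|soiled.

step 1/5 (Right): loc=B A=soiled B=clean
step 2/5 (Suck): loc=B A=soiled B=clean
step 3/5 (Left): loc=A A=soiled B=clean
step 4/5 (Left): loc=A A=soiled B=clean
step 5/5 (Right): loc=B A=soiled B=clean

loc=B A=soiled B=clean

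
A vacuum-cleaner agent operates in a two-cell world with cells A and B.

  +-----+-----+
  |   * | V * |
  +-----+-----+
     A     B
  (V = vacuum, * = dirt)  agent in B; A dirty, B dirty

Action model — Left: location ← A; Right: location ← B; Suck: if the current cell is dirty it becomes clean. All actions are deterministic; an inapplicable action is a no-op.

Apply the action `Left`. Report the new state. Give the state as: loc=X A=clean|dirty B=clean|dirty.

loc=A A=dirty B=dirty

start: loc=B A=dirty B=dirty
[1] after Left: loc=A A=dirty B=dirty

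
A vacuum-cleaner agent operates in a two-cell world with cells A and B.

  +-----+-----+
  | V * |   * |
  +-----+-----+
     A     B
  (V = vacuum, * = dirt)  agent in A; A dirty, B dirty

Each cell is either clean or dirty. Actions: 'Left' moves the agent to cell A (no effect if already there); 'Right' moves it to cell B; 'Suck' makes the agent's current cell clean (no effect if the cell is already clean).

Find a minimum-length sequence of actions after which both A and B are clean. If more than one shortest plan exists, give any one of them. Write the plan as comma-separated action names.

1) do Suck; now <A|clean|dirty>
2) do Right; now <B|clean|dirty>
3) do Suck; now <B|clean|clean>
min 3: Suck A + move + Suck B

Suck, Right, Suck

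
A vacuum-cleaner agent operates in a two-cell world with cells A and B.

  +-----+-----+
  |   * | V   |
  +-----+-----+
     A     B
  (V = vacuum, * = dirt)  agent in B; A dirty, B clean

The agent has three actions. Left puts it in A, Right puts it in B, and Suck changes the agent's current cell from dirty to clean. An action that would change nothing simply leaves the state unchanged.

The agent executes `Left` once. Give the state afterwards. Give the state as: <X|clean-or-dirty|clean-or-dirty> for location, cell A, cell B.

<A|dirty|clean>

start: <B|dirty|clean>
[1] after Left: <A|dirty|clean>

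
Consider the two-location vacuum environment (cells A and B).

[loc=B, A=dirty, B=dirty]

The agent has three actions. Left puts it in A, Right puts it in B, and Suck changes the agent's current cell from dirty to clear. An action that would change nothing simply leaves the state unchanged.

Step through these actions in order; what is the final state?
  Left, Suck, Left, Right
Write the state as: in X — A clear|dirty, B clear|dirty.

in B — A clear, B dirty

t=1 Left ⇒ in A — A dirty, B dirty
t=2 Suck ⇒ in A — A clear, B dirty
t=3 Left ⇒ in A — A clear, B dirty
t=4 Right ⇒ in B — A clear, B dirty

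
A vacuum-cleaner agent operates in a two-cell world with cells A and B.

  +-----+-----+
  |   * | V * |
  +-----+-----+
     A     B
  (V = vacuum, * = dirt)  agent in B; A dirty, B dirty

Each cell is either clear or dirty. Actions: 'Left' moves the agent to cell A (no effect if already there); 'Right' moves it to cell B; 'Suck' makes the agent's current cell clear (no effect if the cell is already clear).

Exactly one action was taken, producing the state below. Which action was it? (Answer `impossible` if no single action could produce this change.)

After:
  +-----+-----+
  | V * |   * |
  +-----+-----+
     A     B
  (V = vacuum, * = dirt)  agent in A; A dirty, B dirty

Left

try  Left: in A — A dirty, B dirty  ← match
try Right: in B — A dirty, B dirty
try  Suck: in B — A dirty, B clear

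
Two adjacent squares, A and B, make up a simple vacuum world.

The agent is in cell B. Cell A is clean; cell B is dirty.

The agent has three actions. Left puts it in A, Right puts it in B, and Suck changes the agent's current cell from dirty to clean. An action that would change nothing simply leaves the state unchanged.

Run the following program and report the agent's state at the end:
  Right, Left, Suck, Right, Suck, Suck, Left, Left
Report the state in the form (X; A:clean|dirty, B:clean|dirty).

(A; A:clean, B:clean)

Right (#1): (B; A:clean, B:dirty)
Left (#2): (A; A:clean, B:dirty)
Suck (#3): (A; A:clean, B:dirty)
Right (#4): (B; A:clean, B:dirty)
Suck (#5): (B; A:clean, B:clean)
Suck (#6): (B; A:clean, B:clean)
Left (#7): (A; A:clean, B:clean)
Left (#8): (A; A:clean, B:clean)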